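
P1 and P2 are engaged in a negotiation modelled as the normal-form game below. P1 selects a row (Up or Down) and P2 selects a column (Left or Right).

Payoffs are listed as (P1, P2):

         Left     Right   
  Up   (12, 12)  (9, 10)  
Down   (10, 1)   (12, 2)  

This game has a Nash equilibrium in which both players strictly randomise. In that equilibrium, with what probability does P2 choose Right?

Let c be the probability that P2 plays Left. In a completely mixed equilibrium, P1 must be indifferent between Up and Down.
P1's expected payoff from Up is 12c + 9(1−c); from Down it is 10c + 12(1−c).
Setting these equal: 3c + 9 = −2c + 12, so c = 3/5.
Therefore P2 plays Right with probability 1 − 3/5 = 2/5.

2/5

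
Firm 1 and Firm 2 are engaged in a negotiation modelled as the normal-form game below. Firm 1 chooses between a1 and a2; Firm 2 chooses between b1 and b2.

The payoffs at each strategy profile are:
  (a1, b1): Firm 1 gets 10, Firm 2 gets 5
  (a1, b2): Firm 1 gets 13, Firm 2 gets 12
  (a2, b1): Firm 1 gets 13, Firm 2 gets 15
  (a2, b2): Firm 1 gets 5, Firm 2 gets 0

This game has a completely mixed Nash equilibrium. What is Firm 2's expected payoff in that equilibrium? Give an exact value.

First find p, the probability Firm 1 plays a1, from Firm 2's indifference between b1 and b2: 5p + 15(1−p) = 12p, giving p = 15/22.
Since Firm 2 is indifferent in equilibrium, Firm 2's expected payoff equals the payoff from either column against (15/22, 7/22). Using b1: 5(15/22) + 15(7/22) = 90/11.

90/11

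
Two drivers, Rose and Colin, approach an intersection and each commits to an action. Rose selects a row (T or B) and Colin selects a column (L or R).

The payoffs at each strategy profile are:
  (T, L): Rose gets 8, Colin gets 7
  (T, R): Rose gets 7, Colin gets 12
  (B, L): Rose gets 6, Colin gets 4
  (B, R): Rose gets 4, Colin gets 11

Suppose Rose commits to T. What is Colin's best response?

Against T, Colin earns 7 from L and 12 from R.
So R is the best response.

R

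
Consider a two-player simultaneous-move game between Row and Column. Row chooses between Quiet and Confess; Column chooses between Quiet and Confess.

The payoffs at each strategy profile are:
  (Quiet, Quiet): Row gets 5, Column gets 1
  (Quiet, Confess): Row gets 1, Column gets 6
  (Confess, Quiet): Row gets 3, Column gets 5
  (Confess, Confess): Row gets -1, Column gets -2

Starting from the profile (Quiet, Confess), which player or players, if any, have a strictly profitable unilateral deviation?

Row at (Quiet, Confess) earns 1; deviating to Confess yields -1 — not better.
Column earns 6; deviating to Quiet yields 1 — not better.
Neither player can strictly improve; the profile is a Nash equilibrium.

Neither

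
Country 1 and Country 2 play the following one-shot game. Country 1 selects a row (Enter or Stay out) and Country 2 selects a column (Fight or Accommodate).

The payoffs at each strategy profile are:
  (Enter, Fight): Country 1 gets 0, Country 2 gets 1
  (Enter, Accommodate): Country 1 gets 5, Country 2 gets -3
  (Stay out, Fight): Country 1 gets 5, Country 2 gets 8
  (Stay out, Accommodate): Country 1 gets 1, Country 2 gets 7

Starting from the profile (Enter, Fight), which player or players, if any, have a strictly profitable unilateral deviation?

Country 1 at (Enter, Fight) earns 0; deviating to Stay out yields 5 — a strict improvement.
Country 2 earns 1; deviating to Accommodate yields -3 — not better.
Only Country 1 has a strictly profitable deviation.

Country 1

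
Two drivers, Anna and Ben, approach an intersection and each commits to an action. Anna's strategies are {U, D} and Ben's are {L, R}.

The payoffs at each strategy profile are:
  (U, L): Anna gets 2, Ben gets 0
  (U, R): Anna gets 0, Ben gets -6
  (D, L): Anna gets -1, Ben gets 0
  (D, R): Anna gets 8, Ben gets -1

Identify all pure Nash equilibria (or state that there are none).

(U, L)

(U, L): Anna gets 2 ≥ -1 from D, and Ben gets 0 ≥ -6 from R — Nash equilibrium.
(U, R): Anna prefers D (8 > 0); Ben prefers L (0 > -6) — not an equilibrium.
(D, L): Anna prefers U (2 > -1) — not an equilibrium.
(D, R): Ben prefers L (0 > -1) — not an equilibrium.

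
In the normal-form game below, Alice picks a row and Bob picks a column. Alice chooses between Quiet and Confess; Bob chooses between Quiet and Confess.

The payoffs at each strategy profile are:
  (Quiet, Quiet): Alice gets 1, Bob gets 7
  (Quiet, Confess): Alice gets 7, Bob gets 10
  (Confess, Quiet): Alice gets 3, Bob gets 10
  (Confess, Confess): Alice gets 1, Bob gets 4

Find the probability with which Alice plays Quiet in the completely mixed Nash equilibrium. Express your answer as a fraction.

Let x be the probability that Alice plays Quiet. In a completely mixed equilibrium, Bob must be indifferent between Quiet and Confess.
Bob's expected payoff from Quiet is 7x + 10(1−x); from Confess it is 10x + 4(1−x).
Setting these equal: −3x + 10 = 6x + 4, so x = 2/3.

2/3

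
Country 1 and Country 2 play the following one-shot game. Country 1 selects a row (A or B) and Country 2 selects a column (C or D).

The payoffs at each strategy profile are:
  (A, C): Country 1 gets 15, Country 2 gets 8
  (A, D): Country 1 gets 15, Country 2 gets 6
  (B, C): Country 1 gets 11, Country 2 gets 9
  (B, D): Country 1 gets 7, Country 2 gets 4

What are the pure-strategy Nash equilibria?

(A, C): Country 1 gets 15 ≥ 11 from B, and Country 2 gets 8 ≥ 6 from D — Nash equilibrium.
(A, D): Country 2 prefers C (8 > 6) — not an equilibrium.
(B, C): Country 1 prefers A (15 > 11) — not an equilibrium.
(B, D): Country 1 prefers A (15 > 7); Country 2 prefers C (9 > 4) — not an equilibrium.

(A, C)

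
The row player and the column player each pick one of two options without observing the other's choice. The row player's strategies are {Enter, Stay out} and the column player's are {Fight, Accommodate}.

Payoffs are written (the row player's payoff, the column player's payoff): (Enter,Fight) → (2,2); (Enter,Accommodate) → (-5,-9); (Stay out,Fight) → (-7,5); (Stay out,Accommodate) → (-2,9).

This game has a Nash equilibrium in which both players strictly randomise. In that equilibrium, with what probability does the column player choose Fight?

Let q be the probability that the column player plays Fight. In a completely mixed equilibrium, the row player must be indifferent between Enter and Stay out.
The row player's expected payoff from Enter is 2q − 5(1−q); from Stay out it is −7q − 2(1−q).
Setting these equal: 7q − 5 = −5q − 2, so q = 1/4.

1/4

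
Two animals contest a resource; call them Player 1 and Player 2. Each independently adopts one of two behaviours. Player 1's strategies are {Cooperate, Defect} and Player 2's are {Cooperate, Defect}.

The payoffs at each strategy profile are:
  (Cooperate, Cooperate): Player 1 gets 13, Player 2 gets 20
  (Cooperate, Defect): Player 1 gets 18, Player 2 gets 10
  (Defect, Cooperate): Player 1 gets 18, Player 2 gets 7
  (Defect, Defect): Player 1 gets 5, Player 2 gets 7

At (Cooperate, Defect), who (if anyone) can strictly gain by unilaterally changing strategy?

Player 2

Player 1 at (Cooperate, Defect) earns 18; deviating to Defect yields 5 — not better.
Player 2 earns 10; deviating to Cooperate yields 20 — a strict improvement.
Only Player 2 has a strictly profitable deviation.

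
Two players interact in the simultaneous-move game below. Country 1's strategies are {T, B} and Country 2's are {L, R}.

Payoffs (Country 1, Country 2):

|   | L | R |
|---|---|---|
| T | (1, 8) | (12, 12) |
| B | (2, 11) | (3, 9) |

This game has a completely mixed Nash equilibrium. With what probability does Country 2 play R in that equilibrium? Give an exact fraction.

1/10

Let c be the probability that Country 2 plays L. In a completely mixed equilibrium, Country 1 must be indifferent between T and B.
Country 1's expected payoff from T is c + 12(1−c); from B it is 2c + 3(1−c).
Setting these equal: −11c + 12 = −c + 3, so c = 9/10.
Therefore Country 2 plays R with probability 1 − 9/10 = 1/10.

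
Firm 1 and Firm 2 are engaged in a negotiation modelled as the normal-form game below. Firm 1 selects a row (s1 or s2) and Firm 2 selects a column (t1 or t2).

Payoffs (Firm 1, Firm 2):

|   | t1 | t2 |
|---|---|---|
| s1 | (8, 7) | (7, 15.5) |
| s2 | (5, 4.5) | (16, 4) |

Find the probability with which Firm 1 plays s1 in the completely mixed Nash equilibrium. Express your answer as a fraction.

1/18

Let p be the probability that Firm 1 plays s1. In a completely mixed equilibrium, Firm 2 must be indifferent between t1 and t2.
Firm 2's expected payoff from t1 is 7p + 4.5(1−p); from t2 it is 15.5p + 4(1−p).
Setting these equal: 2.5p + 4.5 = 11.5p + 4, so p = 1/18.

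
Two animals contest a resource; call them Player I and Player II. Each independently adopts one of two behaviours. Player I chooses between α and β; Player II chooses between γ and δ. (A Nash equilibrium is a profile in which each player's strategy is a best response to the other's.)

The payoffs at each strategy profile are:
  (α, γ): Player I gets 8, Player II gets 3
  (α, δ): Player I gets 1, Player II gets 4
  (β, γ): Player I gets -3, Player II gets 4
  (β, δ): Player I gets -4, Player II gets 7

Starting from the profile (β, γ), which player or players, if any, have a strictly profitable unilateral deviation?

Both

Player I at (β, γ) earns -3; deviating to α yields 8 — a strict improvement.
Player II earns 4; deviating to δ yields 7 — a strict improvement.
Both Player I and Player II have strictly profitable deviations.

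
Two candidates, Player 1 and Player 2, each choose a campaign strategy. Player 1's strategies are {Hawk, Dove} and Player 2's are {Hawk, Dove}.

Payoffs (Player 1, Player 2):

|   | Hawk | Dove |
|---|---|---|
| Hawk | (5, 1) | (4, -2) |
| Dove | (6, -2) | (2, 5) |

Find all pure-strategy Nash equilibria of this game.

(Hawk, Hawk): Player 1 prefers Dove (6 > 5) — not an equilibrium.
(Hawk, Dove): Player 2 prefers Hawk (1 > -2) — not an equilibrium.
(Dove, Hawk): Player 2 prefers Dove (5 > -2) — not an equilibrium.
(Dove, Dove): Player 1 prefers Hawk (4 > 2) — not an equilibrium.

none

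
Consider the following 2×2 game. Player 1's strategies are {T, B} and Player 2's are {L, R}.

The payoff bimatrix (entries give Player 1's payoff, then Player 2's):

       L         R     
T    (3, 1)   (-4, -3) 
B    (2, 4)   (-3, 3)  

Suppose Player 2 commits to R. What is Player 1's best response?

B

Against R, Player 1 earns -4 from T and -3 from B.
So B is the best response.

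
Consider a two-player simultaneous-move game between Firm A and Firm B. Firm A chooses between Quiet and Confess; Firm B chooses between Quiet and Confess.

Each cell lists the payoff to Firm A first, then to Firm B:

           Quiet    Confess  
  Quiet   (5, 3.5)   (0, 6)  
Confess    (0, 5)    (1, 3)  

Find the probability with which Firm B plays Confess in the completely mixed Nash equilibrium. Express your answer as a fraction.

5/6

Let q be the probability that Firm B plays Quiet. In a completely mixed equilibrium, Firm A must be indifferent between Quiet and Confess.
Firm A's expected payoff from Quiet is 5q; from Confess it is (1−q).
Setting these equal: 5q = −q + 1, so q = 1/6.
Therefore Firm B plays Confess with probability 1 − 1/6 = 5/6.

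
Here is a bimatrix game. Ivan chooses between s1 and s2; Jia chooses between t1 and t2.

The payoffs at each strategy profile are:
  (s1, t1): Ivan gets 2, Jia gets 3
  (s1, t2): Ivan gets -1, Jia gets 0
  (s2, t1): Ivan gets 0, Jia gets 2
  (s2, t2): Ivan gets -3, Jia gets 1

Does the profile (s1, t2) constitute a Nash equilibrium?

At (s1, t2), Ivan earns -1; switching to s2 would give -3, so Ivan has no profitable deviation.
Jia earns 0; switching to t1 would give 3, so Jia would deviate.
Since at least one player can profitably deviate, this is not a Nash equilibrium.

No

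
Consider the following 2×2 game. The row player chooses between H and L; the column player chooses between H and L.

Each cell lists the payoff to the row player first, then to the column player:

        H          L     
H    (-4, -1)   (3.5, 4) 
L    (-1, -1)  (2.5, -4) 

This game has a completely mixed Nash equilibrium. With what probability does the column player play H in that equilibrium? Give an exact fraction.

Let q be the probability that the column player plays H. In a completely mixed equilibrium, the row player must be indifferent between H and L.
The row player's expected payoff from H is −4q + 3.5(1−q); from L it is −q + 2.5(1−q).
Setting these equal: −7.5q + 3.5 = −3.5q + 2.5, so q = 1/4.

1/4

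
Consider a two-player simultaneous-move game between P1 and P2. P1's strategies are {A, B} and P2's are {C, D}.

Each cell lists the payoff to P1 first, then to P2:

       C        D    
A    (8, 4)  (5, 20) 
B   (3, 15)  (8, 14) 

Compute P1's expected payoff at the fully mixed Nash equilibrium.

First find q, the probability P2 plays C, from P1's indifference between A and B: 8q + 5(1−q) = 3q + 8(1−q), giving q = 3/8.
Since P1 is indifferent in equilibrium, P1's expected payoff equals the payoff from either row against (3/8, 5/8). Using A: 8(3/8) + 5(5/8) = 49/8.

49/8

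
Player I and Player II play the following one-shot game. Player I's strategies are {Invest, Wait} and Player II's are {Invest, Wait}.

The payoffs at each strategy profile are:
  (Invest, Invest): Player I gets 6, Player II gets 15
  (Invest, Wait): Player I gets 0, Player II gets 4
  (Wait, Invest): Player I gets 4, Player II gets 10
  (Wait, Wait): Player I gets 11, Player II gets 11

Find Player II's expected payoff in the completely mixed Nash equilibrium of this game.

125/12

First find p, the probability Player I plays Invest, from Player II's indifference between Invest and Wait: 15p + 10(1−p) = 4p + 11(1−p), giving p = 1/12.
Since Player II is indifferent in equilibrium, Player II's expected payoff equals the payoff from either column against (1/12, 11/12). Using Invest: 15(1/12) + 10(11/12) = 125/12.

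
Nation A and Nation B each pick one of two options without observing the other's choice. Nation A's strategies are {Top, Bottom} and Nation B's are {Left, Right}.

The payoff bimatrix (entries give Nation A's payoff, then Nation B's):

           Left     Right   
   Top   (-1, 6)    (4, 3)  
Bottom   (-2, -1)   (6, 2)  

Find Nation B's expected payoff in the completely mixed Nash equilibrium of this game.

5/2

First find x, the probability Nation A plays Top, from Nation B's indifference between Left and Right: 6x − (1−x) = 3x + 2(1−x), giving x = 1/2.
Since Nation B is indifferent in equilibrium, Nation B's expected payoff equals the payoff from either column against (1/2, 1/2). Using Left: 6(1/2) − (1/2) = 5/2.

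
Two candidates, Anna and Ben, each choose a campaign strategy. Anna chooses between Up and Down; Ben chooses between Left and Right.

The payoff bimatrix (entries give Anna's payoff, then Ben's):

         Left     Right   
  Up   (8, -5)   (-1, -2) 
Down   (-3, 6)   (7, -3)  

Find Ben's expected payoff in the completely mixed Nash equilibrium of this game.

-9/4

First find p, the probability Anna plays Up, from Ben's indifference between Left and Right: −5p + 6(1−p) = −2p − 3(1−p), giving p = 3/4.
Since Ben is indifferent in equilibrium, Ben's expected payoff equals the payoff from either column against (3/4, 1/4). Using Left: −5(3/4) + 6(1/4) = -9/4.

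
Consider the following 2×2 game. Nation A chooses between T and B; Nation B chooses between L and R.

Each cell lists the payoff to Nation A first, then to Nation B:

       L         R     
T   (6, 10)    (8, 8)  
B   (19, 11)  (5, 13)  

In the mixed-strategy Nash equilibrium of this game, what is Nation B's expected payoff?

21/2

First find p, the probability Nation A plays T, from Nation B's indifference between L and R: 10p + 11(1−p) = 8p + 13(1−p), giving p = 1/2.
Since Nation B is indifferent in equilibrium, Nation B's expected payoff equals the payoff from either column against (1/2, 1/2). Using L: 10(1/2) + 11(1/2) = 21/2.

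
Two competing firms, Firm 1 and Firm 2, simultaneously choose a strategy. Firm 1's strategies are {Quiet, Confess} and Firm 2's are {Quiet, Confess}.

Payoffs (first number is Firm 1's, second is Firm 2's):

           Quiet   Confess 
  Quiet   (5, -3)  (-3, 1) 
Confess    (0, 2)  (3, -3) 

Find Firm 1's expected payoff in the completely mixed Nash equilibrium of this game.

First find q, the probability Firm 2 plays Quiet, from Firm 1's indifference between Quiet and Confess: 5q − 3(1−q) = 3(1−q), giving q = 6/11.
Since Firm 1 is indifferent in equilibrium, Firm 1's expected payoff equals the payoff from either row against (6/11, 5/11). Using Quiet: 5(6/11) − 3(5/11) = 15/11.

15/11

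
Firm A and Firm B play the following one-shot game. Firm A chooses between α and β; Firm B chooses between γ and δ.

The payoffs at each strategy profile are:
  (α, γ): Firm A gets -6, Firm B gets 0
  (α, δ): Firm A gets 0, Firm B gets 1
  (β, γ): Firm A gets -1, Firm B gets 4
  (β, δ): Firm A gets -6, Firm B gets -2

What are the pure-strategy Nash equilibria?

(α, δ) and (β, γ)

(α, γ): Firm A prefers β (-1 > -6); Firm B prefers δ (1 > 0) — not an equilibrium.
(α, δ): Firm A gets 0 ≥ -6 from β, and Firm B gets 1 ≥ 0 from γ — Nash equilibrium.
(β, γ): Firm A gets -1 ≥ -6 from α, and Firm B gets 4 ≥ -2 from δ — Nash equilibrium.
(β, δ): Firm A prefers α (0 > -6); Firm B prefers γ (4 > -2) — not an equilibrium.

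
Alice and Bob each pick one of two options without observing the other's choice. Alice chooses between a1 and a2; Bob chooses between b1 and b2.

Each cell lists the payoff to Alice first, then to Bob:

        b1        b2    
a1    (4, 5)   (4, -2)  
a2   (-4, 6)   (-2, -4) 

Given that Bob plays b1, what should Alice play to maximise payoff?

Against b1, Alice earns 4 from a1 and -4 from a2.
So a1 is the best response.

a1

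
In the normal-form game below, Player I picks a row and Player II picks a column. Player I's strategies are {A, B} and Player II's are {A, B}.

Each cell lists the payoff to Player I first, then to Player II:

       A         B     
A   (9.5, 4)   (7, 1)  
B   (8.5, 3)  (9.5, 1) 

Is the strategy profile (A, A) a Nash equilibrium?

At (A, A), Player I earns 9.5; switching to B would give 8.5, so Player I has no profitable deviation.
Player II earns 4; switching to B would give 1, so Player II has no profitable deviation.
Neither player can gain by a unilateral deviation, so this profile is a Nash equilibrium.

Yes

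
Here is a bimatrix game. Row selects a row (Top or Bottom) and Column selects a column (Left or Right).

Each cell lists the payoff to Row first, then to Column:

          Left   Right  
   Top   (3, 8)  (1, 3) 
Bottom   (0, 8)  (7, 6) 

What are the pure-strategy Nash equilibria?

(Top, Left)

(Top, Left): Row gets 3 ≥ 0 from Bottom, and Column gets 8 ≥ 3 from Right — Nash equilibrium.
(Top, Right): Row prefers Bottom (7 > 1); Column prefers Left (8 > 3) — not an equilibrium.
(Bottom, Left): Row prefers Top (3 > 0) — not an equilibrium.
(Bottom, Right): Column prefers Left (8 > 6) — not an equilibrium.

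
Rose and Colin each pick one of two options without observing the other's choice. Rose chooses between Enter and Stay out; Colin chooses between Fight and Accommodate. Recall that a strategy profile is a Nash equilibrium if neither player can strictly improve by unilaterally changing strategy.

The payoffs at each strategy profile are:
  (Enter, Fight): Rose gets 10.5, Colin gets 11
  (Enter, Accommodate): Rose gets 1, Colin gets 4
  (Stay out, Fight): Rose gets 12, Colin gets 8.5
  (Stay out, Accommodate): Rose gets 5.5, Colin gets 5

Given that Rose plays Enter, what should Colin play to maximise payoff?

Against Enter, Colin earns 11 from Fight and 4 from Accommodate.
So Fight is the best response.

Fight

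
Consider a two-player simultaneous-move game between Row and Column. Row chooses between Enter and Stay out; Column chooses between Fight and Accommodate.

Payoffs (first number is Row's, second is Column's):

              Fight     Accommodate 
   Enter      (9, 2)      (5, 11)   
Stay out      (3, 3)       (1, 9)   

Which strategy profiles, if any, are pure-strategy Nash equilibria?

(Enter, Accommodate)

(Enter, Fight): Column prefers Accommodate (11 > 2) — not an equilibrium.
(Enter, Accommodate): Row gets 5 ≥ 1 from Stay out, and Column gets 11 ≥ 2 from Fight — Nash equilibrium.
(Stay out, Fight): Row prefers Enter (9 > 3); Column prefers Accommodate (9 > 3) — not an equilibrium.
(Stay out, Accommodate): Row prefers Enter (5 > 1) — not an equilibrium.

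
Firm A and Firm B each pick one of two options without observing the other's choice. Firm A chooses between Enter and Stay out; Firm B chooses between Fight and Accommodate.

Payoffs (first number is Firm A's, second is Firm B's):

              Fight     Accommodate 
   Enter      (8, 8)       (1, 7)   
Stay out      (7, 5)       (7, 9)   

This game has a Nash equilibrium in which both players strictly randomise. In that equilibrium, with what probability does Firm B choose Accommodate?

Let y be the probability that Firm B plays Fight. In a completely mixed equilibrium, Firm A must be indifferent between Enter and Stay out.
Firm A's expected payoff from Enter is 8y + (1−y); from Stay out it is 7y + 7(1−y).
Setting these equal: 7y + 1 = 7, so y = 6/7.
Therefore Firm B plays Accommodate with probability 1 − 6/7 = 1/7.

1/7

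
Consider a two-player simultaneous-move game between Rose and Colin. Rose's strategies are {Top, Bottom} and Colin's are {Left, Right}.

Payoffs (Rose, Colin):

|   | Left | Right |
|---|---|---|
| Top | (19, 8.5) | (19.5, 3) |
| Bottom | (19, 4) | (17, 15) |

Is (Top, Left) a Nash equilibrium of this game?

Yes

At (Top, Left), Rose earns 19; switching to Bottom would give 19, so Rose has no profitable deviation.
Colin earns 8.5; switching to Right would give 3, so Colin has no profitable deviation.
Neither player can gain by a unilateral deviation, so this profile is a Nash equilibrium.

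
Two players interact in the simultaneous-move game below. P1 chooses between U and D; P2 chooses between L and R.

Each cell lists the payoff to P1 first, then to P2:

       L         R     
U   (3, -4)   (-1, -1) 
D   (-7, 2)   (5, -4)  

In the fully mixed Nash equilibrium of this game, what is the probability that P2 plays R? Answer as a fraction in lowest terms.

Let c be the probability that P2 plays L. In a completely mixed equilibrium, P1 must be indifferent between U and D.
P1's expected payoff from U is 3c − (1−c); from D it is −7c + 5(1−c).
Setting these equal: 4c − 1 = −12c + 5, so c = 3/8.
Therefore P2 plays R with probability 1 − 3/8 = 5/8.

5/8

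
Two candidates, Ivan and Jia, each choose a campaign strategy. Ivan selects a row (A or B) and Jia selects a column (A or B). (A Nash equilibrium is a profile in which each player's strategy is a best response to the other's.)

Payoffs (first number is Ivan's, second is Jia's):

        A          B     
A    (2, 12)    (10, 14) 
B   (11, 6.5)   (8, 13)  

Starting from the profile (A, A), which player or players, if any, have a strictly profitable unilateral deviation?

Ivan at (A, A) earns 2; deviating to B yields 11 — a strict improvement.
Jia earns 12; deviating to B yields 14 — a strict improvement.
Both Ivan and Jia have strictly profitable deviations.

Both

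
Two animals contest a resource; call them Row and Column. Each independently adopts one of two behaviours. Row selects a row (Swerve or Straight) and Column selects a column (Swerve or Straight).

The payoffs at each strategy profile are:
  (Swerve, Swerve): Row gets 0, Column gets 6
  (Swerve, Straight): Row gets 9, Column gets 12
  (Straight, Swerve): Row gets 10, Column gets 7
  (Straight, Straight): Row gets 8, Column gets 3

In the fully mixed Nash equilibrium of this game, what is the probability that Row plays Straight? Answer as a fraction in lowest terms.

3/5

Let p be the probability that Row plays Swerve. In a completely mixed equilibrium, Column must be indifferent between Swerve and Straight.
Column's expected payoff from Swerve is 6p + 7(1−p); from Straight it is 12p + 3(1−p).
Setting these equal: −p + 7 = 9p + 3, so p = 2/5.
Therefore Row plays Straight with probability 1 − 2/5 = 3/5.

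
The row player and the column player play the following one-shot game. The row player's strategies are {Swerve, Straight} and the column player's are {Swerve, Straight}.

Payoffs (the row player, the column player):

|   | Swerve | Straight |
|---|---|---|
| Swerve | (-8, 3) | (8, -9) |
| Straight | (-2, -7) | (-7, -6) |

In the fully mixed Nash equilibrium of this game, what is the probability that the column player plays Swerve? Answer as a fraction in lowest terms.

Let c be the probability that the column player plays Swerve. In a completely mixed equilibrium, the row player must be indifferent between Swerve and Straight.
The row player's expected payoff from Swerve is −8c + 8(1−c); from Straight it is −2c − 7(1−c).
Setting these equal: −16c + 8 = 5c − 7, so c = 5/7.

5/7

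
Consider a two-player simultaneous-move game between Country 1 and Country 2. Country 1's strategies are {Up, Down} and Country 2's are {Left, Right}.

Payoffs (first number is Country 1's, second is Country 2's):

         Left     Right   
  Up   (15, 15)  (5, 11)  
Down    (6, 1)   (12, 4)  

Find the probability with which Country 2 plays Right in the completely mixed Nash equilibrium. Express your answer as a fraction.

9/16

Let c be the probability that Country 2 plays Left. In a completely mixed equilibrium, Country 1 must be indifferent between Up and Down.
Country 1's expected payoff from Up is 15c + 5(1−c); from Down it is 6c + 12(1−c).
Setting these equal: 10c + 5 = −6c + 12, so c = 7/16.
Therefore Country 2 plays Right with probability 1 − 7/16 = 9/16.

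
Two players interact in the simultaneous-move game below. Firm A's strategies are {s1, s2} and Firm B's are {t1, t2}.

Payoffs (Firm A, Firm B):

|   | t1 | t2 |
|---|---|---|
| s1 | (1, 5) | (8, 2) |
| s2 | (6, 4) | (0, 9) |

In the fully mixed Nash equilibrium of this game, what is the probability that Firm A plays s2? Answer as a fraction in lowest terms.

Let p be the probability that Firm A plays s1. In a completely mixed equilibrium, Firm B must be indifferent between t1 and t2.
Firm B's expected payoff from t1 is 5p + 4(1−p); from t2 it is 2p + 9(1−p).
Setting these equal: p + 4 = −7p + 9, so p = 5/8.
Therefore Firm A plays s2 with probability 1 − 5/8 = 3/8.

3/8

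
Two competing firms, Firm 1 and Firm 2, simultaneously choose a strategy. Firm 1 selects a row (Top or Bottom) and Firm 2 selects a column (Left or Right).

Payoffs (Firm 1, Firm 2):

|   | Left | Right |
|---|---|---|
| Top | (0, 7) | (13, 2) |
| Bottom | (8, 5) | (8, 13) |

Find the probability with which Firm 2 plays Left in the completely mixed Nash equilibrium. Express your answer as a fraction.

Let c be the probability that Firm 2 plays Left. In a completely mixed equilibrium, Firm 1 must be indifferent between Top and Bottom.
Firm 1's expected payoff from Top is 13(1−c); from Bottom it is 8c + 8(1−c).
Setting these equal: −13c + 13 = 8, so c = 5/13.

5/13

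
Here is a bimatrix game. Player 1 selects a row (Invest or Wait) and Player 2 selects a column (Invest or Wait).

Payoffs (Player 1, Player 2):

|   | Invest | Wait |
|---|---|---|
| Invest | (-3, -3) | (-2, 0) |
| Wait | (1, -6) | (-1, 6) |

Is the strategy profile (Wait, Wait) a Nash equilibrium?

At (Wait, Wait), Player 1 earns -1; switching to Invest would give -2, so Player 1 has no profitable deviation.
Player 2 earns 6; switching to Invest would give -6, so Player 2 has no profitable deviation.
Neither player can gain by a unilateral deviation, so this profile is a Nash equilibrium.

Yes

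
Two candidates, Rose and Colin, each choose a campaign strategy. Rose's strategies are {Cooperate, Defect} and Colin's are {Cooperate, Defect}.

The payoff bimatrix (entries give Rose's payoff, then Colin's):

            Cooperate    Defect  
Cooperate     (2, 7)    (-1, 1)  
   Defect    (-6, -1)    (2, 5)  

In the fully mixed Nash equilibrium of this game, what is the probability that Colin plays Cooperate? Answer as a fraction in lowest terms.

3/11

Let y be the probability that Colin plays Cooperate. In a completely mixed equilibrium, Rose must be indifferent between Cooperate and Defect.
Rose's expected payoff from Cooperate is 2y − (1−y); from Defect it is −6y + 2(1−y).
Setting these equal: 3y − 1 = −8y + 2, so y = 3/11.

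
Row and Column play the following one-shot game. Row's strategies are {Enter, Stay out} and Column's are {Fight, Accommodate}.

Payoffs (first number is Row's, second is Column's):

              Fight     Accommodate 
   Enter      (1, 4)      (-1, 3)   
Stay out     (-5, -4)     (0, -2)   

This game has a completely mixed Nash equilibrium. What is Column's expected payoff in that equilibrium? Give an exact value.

4/3

First find x, the probability Row plays Enter, from Column's indifference between Fight and Accommodate: 4x − 4(1−x) = 3x − 2(1−x), giving x = 2/3.
Since Column is indifferent in equilibrium, Column's expected payoff equals the payoff from either column against (2/3, 1/3). Using Fight: 4(2/3) − 4(1/3) = 4/3.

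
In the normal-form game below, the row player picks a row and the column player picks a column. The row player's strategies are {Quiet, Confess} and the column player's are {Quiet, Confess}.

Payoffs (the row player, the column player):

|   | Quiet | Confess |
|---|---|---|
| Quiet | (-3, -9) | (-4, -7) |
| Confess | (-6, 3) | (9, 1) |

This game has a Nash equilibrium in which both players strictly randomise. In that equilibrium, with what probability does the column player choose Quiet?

13/16

Let y be the probability that the column player plays Quiet. In a completely mixed equilibrium, the row player must be indifferent between Quiet and Confess.
The row player's expected payoff from Quiet is −3y − 4(1−y); from Confess it is −6y + 9(1−y).
Setting these equal: y − 4 = −15y + 9, so y = 13/16.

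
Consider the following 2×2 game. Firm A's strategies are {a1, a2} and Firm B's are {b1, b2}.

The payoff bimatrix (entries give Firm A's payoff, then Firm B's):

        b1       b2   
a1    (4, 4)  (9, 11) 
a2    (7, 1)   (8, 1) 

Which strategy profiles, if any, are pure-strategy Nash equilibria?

(a1, b2) and (a2, b1)

(a1, b1): Firm A prefers a2 (7 > 4); Firm B prefers b2 (11 > 4) — not an equilibrium.
(a1, b2): Firm A gets 9 ≥ 8 from a2, and Firm B gets 11 ≥ 4 from b1 — Nash equilibrium.
(a2, b1): Firm A gets 7 ≥ 4 from a1, and Firm B gets 1 ≥ 1 from b2 — Nash equilibrium.
(a2, b2): Firm A prefers a1 (9 > 8) — not an equilibrium.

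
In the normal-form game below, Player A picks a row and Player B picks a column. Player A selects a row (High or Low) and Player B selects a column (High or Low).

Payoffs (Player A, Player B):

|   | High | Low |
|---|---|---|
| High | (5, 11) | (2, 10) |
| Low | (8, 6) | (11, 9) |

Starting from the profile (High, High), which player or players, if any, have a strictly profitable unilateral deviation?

Player A at (High, High) earns 5; deviating to Low yields 8 — a strict improvement.
Player B earns 11; deviating to Low yields 10 — not better.
Only Player A has a strictly profitable deviation.

Player A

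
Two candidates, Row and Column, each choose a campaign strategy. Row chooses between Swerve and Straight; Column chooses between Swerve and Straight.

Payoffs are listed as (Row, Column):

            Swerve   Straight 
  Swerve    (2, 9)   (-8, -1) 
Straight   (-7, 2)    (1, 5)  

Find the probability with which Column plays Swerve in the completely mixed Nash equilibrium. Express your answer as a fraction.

Let c be the probability that Column plays Swerve. In a completely mixed equilibrium, Row must be indifferent between Swerve and Straight.
Row's expected payoff from Swerve is 2c − 8(1−c); from Straight it is −7c + (1−c).
Setting these equal: 10c − 8 = −8c + 1, so c = 1/2.

1/2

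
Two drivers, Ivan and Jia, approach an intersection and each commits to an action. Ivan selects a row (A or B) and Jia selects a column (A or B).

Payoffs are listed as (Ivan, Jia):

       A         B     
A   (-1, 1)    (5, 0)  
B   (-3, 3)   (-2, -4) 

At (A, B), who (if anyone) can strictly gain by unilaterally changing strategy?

Ivan at (A, B) earns 5; deviating to B yields -2 — not better.
Jia earns 0; deviating to A yields 1 — a strict improvement.
Only Jia has a strictly profitable deviation.

Jia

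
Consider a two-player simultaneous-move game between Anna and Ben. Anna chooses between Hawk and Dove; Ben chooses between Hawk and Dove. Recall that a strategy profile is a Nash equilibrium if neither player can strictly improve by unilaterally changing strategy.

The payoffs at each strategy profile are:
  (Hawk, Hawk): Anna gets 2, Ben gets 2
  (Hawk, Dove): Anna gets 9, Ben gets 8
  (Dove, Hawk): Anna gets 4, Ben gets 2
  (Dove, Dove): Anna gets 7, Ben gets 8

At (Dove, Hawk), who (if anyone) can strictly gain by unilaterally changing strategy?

Ben

Anna at (Dove, Hawk) earns 4; deviating to Hawk yields 2 — not better.
Ben earns 2; deviating to Dove yields 8 — a strict improvement.
Only Ben has a strictly profitable deviation.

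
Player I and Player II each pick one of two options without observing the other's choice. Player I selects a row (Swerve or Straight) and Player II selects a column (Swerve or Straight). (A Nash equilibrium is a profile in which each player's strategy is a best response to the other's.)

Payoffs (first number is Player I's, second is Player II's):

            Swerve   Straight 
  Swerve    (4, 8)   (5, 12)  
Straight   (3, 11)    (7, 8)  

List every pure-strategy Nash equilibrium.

(Swerve, Swerve): Player II prefers Straight (12 > 8) — not an equilibrium.
(Swerve, Straight): Player I prefers Straight (7 > 5) — not an equilibrium.
(Straight, Swerve): Player I prefers Swerve (4 > 3) — not an equilibrium.
(Straight, Straight): Player II prefers Swerve (11 > 8) — not an equilibrium.

none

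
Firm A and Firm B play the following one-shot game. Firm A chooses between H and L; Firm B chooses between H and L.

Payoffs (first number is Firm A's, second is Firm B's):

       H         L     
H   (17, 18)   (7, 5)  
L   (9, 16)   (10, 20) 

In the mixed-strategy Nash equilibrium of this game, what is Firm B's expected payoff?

280/17

First find p, the probability Firm A plays H, from Firm B's indifference between H and L: 18p + 16(1−p) = 5p + 20(1−p), giving p = 4/17.
Since Firm B is indifferent in equilibrium, Firm B's expected payoff equals the payoff from either column against (4/17, 13/17). Using H: 18(4/17) + 16(13/17) = 280/17.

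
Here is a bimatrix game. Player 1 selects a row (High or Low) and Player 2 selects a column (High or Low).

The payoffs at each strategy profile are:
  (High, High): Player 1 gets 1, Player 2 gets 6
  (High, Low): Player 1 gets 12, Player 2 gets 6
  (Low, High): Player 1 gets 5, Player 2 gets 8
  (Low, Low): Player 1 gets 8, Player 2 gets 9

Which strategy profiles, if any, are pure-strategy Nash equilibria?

(High, High): Player 1 prefers Low (5 > 1) — not an equilibrium.
(High, Low): Player 1 gets 12 ≥ 8 from Low, and Player 2 gets 6 ≥ 6 from High — Nash equilibrium.
(Low, High): Player 2 prefers Low (9 > 8) — not an equilibrium.
(Low, Low): Player 1 prefers High (12 > 8) — not an equilibrium.

(High, Low)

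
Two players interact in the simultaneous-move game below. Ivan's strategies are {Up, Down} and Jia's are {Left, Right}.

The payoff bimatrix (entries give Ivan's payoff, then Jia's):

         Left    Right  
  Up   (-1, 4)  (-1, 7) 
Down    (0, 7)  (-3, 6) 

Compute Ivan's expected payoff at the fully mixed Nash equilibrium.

First find q, the probability Jia plays Left, from Ivan's indifference between Up and Down: −q − (1−q) = −3(1−q), giving q = 2/3.
Since Ivan is indifferent in equilibrium, Ivan's expected payoff equals the payoff from either row against (2/3, 1/3). Using Up: −(2/3) − (1/3) = -1.

-1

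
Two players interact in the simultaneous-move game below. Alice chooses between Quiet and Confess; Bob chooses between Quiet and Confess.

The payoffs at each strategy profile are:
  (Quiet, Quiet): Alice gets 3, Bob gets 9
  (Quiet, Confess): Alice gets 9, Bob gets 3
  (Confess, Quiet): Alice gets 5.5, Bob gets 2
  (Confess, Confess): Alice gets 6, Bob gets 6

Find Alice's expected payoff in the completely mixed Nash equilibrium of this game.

First find y, the probability Bob plays Quiet, from Alice's indifference between Quiet and Confess: 3y + 9(1−y) = 5.5y + 6(1−y), giving y = 6/11.
Since Alice is indifferent in equilibrium, Alice's expected payoff equals the payoff from either row against (6/11, 5/11). Using Quiet: 3(6/11) + 9(5/11) = 63/11.

63/11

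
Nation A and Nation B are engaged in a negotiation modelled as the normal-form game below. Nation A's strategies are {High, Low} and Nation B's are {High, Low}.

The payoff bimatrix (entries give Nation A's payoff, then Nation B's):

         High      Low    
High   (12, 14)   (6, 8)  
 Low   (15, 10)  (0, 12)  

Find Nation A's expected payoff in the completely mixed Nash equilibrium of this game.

10

First find y, the probability Nation B plays High, from Nation A's indifference between High and Low: 12y + 6(1−y) = 15y, giving y = 2/3.
Since Nation A is indifferent in equilibrium, Nation A's expected payoff equals the payoff from either row against (2/3, 1/3). Using High: 12(2/3) + 6(1/3) = 10.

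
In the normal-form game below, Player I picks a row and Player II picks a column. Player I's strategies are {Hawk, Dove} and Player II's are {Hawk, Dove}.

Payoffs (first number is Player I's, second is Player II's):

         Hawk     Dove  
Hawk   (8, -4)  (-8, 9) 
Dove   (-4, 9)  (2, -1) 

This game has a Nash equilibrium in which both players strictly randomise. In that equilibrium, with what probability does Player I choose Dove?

13/23

Let x be the probability that Player I plays Hawk. In a completely mixed equilibrium, Player II must be indifferent between Hawk and Dove.
Player II's expected payoff from Hawk is −4x + 9(1−x); from Dove it is 9x − (1−x).
Setting these equal: −13x + 9 = 10x − 1, so x = 10/23.
Therefore Player I plays Dove with probability 1 − 10/23 = 13/23.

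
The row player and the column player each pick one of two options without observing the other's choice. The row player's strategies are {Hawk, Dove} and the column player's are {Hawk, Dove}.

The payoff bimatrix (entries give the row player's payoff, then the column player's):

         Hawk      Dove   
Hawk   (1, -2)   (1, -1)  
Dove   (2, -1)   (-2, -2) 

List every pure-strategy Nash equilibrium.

(Hawk, Hawk): the row player prefers Dove (2 > 1); the column player prefers Dove (-1 > -2) — not an equilibrium.
(Hawk, Dove): the row player gets 1 ≥ -2 from Dove, and the column player gets -1 ≥ -2 from Hawk — Nash equilibrium.
(Dove, Hawk): the row player gets 2 ≥ 1 from Hawk, and the column player gets -1 ≥ -2 from Dove — Nash equilibrium.
(Dove, Dove): the row player prefers Hawk (1 > -2); the column player prefers Hawk (-1 > -2) — not an equilibrium.

(Hawk, Dove) and (Dove, Hawk)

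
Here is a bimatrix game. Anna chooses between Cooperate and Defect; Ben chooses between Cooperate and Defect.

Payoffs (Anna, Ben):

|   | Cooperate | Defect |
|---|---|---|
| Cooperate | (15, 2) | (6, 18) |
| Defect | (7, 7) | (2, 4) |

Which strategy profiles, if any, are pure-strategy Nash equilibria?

(Cooperate, Defect)

(Cooperate, Cooperate): Ben prefers Defect (18 > 2) — not an equilibrium.
(Cooperate, Defect): Anna gets 6 ≥ 2 from Defect, and Ben gets 18 ≥ 2 from Cooperate — Nash equilibrium.
(Defect, Cooperate): Anna prefers Cooperate (15 > 7) — not an equilibrium.
(Defect, Defect): Anna prefers Cooperate (6 > 2); Ben prefers Cooperate (7 > 4) — not an equilibrium.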